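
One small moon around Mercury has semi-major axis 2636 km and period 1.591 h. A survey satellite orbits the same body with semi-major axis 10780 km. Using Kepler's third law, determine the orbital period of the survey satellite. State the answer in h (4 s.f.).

Kepler's third law: T² ∝ a³, so T₂ = T₁ (a₂/a₁)^(3/2).
a₂/a₁ = 4.090, (a₂/a₁)^(3/2) = 8.270.
T₂ = 1.591 × 8.270 = 13.16 h.

T₂ ≈ 13.16 h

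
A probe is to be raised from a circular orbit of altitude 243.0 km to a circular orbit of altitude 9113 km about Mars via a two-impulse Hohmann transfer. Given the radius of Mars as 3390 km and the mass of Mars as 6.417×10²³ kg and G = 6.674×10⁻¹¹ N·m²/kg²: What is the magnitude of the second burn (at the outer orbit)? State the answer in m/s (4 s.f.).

μ = GM = 6.674×10⁻¹¹ × 6.417×10²³ = 4.283×10¹³ m³/s².
r₁ = 3390 + 243.0 = 3633.0 km = 3.6330×10⁶ m.
r₂ = 3390 + 9113 = 12503 km = 1.2503×10⁷ m.
Transfer ellipse a_t = (r₁ + r₂)/2 = 8.068×10⁶ m.
At r₁: circular v_c1 = √(μ/r₁) = 3433 m/s; transfer-periapsis v_p = √[μ(2/r₁ − 1/a_t)] = 4274 m/s.
At r₂: circular v_c2 = √(μ/r₂) = 1851 m/s; transfer-apoapsis v_a = √[μ(2/r₂ − 1/a_t)] = 1242 m/s.
Δv₂ = v_c2 − v_a = 608.8 m/s.

Δv ≈ 608.8 m/s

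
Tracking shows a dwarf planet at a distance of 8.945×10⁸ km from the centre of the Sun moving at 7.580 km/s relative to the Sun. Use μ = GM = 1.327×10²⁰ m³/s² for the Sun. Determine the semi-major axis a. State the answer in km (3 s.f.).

r = 8.945×10¹¹ m.
Vis-viva rearranged: 1/a = 2/r − v²/μ = 2.236×10⁻¹² − 4.330×10⁻¹³ = 1.803×10⁻¹² m⁻¹.
a = 5.547×10¹¹ m = 5.5466×10⁸ km.

a ≈ 5.55×10⁸ km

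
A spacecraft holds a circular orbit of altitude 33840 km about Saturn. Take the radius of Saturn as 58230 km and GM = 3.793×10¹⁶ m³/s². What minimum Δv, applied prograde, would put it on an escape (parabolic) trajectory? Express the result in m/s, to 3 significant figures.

r = 58230 + 33840 = 92070 km = 9.2070×10⁷ m.
Circular speed v_c = √(μ/r) = 20300 m/s.
Escape speed v_esc = √(2μ/r) = √2 × v_c = 28700 m/s.
Δv = v_esc − v_c = 8407 m/s.

Δv ≈ 8410 m/s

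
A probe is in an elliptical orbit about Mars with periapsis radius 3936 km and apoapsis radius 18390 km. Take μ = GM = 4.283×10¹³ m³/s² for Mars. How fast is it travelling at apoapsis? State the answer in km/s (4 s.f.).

Semi-major axis a = (r_p + r_a)/2 = 11163 km = 1.116×10⁷ m.
Vis-viva: v² = μ(2/r − 1/a) = 4.283×10¹³ × (1.088×10⁻⁷ − 8.958×10⁻⁸) = 8.212×10⁵ m²/s².
v = 906.2 m/s = 0.9062 km/s.

v ≈ 0.9062 km/s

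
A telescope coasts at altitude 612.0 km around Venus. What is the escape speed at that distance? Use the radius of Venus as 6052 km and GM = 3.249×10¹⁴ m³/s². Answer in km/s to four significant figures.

r = 6052 + 612.0 = 6664.0 km = 6.6640×10⁶ m.
Escape speed v_esc = √(2μ/r) = √(2 × 3.249×10¹⁴ / 6.664×10⁶) = √(9.751×10⁷) = 9875 m/s.
= 9.875 km/s.

v_esc ≈ 9.875 km/s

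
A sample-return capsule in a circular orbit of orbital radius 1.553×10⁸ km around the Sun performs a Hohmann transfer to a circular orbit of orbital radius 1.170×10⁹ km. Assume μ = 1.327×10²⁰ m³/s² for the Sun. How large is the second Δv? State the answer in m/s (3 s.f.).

Δv ≈ 5490 m/s

r₁ = 1.553×10⁸ km = 1.553×10¹¹ m.
r₂ = 1.170×10⁹ km = 1.170×10¹² m.
Transfer ellipse a_t = (r₁ + r₂)/2 = 6.626×10¹¹ m.
At r₁: circular v_c1 = √(μ/r₁) = 29230 m/s; transfer-perihelion v_p = √[μ(2/r₁ − 1/a_t)] = 38840 m/s.
At r₂: circular v_c2 = √(μ/r₂) = 10650 m/s; transfer-aphelion v_a = √[μ(2/r₂ − 1/a_t)] = 5156 m/s.
Δv₂ = v_c2 − v_a = 5494 m/s.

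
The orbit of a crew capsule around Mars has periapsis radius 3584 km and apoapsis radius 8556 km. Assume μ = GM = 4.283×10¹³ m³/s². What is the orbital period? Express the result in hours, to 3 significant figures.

T ≈ 3.99 hours

Semi-major axis a = (r_p + r_a)/2 = (3584.0 + 8556.0)/2 = 6070.0 km = 6.070×10⁶ m.
By Kepler's third law T = 2π√(a³/μ) = 2π × 2.285×10³ = 1.436×10⁴ s.
= 3.988 hours.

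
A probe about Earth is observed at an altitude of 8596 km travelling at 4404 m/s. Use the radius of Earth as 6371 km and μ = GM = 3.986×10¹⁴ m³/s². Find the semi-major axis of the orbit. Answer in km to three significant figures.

a ≈ 11800 km

r = 6371 + 8596 = 14967 km = 1.497×10⁷ m.
Vis-viva rearranged: 1/a = 2/r − v²/μ = 1.336×10⁻⁷ − 4.866×10⁻⁸ = 8.497×10⁻⁸ m⁻¹.
a = 1.177×10⁷ m = 11769 km.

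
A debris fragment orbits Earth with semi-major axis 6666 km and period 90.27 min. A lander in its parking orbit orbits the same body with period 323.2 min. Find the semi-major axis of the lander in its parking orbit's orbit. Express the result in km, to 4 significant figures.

a₂ ≈ 15600 km

Kepler's third law: a³ ∝ T², so a₂ = a₁ (T₂/T₁)^(2/3).
T₂/T₁ = 3.580, (T₂/T₁)^(2/3) = 2.340.
a₂ = 6666 × 2.340 = 15600 km.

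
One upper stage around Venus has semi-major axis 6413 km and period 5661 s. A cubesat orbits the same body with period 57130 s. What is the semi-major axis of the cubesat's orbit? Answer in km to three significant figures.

Kepler's third law: a³ ∝ T², so a₂ = a₁ (T₂/T₁)^(2/3).
T₂/T₁ = 10.09, (T₂/T₁)^(2/3) = 4.670.
a₂ = 6413 × 4.670 = 29950 km.

a₂ ≈ 29900 km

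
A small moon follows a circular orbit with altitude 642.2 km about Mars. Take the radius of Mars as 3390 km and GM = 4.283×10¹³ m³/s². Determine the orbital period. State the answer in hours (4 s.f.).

r = 3390 + 642.2 = 4032.2 km = 4.0322×10⁶ m.
Kepler's third law: T = 2π√(r³/μ) = 2π√((4.032×10⁶)³ / 4.283×10¹³).
r³/μ = 1.531×10⁶ s², so T = 2π × 1.237×10³ = 7.774×10³ s.
Converting: 7.774×10³ s ÷ 3600 = 2.159 hours.

T ≈ 2.159 hours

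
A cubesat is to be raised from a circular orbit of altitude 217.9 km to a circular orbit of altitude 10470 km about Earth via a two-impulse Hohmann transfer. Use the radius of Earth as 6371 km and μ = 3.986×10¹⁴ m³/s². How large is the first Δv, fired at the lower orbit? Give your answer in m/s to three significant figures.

r₁ = 6371 + 217.9 = 6588.9 km = 6.5889×10⁶ m.
r₂ = 6371 + 10470 = 16841 km = 1.6841×10⁷ m.
Transfer ellipse a_t = (r₁ + r₂)/2 = 1.171×10⁷ m.
At r₁: circular v_c1 = √(μ/r₁) = 7778 m/s; transfer-perigee v_p = √[μ(2/r₁ − 1/a_t)] = 9326 m/s.
Δv₁ = v_p − v_c1 = 1548 m/s.

Δv ≈ 1550 m/s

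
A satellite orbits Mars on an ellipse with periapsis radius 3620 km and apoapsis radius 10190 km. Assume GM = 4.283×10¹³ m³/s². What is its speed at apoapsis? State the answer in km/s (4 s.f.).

v ≈ 1.484 km/s

Semi-major axis a = (r_p + r_a)/2 = 6905.0 km = 6.905×10⁶ m.
Vis-viva: v² = μ(2/r − 1/a) = 4.283×10¹³ × (1.963×10⁻⁷ − 1.448×10⁻⁷) = 2.204×10⁶ m²/s².
v = 1484 m/s = 1.484 km/s.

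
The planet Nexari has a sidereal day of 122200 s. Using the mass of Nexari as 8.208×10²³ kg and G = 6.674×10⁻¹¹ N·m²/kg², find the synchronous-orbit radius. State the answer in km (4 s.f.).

μ = GM = 6.674×10⁻¹¹ × 8.208×10²³ = 5.478×10¹³ m³/s².
A synchronous orbit has period T, so by Kepler's third law a = (μT²/4π²)^(1/3).
μT²/4π² = 5.478×10¹³ × (1.222×10⁵)² / 39.48 = 2.072×10²² m³.
a = 2.747×10⁷ m = 27466 km.

r_sync ≈ 27470 km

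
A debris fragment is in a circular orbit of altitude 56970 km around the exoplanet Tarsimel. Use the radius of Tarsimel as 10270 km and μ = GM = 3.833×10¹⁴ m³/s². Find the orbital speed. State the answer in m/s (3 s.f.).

r = 10270 + 56970 = 67240 km = 6.7240×10⁷ m.
For a circular orbit v = √(μ/r) = √(3.833×10¹⁴ / 6.724×10⁷) = √(5.700×10⁶) = 2388 m/s.

v ≈ 2390 m/s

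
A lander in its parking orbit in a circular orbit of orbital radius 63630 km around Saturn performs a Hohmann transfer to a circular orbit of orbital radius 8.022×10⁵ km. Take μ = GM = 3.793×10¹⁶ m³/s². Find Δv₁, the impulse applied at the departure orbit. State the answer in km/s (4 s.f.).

Δv ≈ 8.820 km/s

r₁ = 63630 km = 6.363×10⁷ m.
r₂ = 8.022×10⁵ km = 8.022×10⁸ m.
Transfer ellipse a_t = (r₁ + r₂)/2 = 4.329×10⁸ m.
At r₁: circular v_c1 = √(μ/r₁) = 24420 m/s; transfer-perikrone v_p = √[μ(2/r₁ − 1/a_t)] = 33240 m/s.
Δv₁ = v_p − v_c1 = 8820 m/s.
= 8.820 km/s.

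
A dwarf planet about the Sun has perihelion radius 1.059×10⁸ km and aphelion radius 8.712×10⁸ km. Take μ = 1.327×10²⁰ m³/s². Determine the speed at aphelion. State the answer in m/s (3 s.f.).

Semi-major axis a = (r_p + r_a)/2 = 4.8855×10⁸ km = 4.886×10¹¹ m.
Vis-viva: v² = μ(2/r − 1/a) = 1.327×10²⁰ × (2.296×10⁻¹² − 2.047×10⁻¹²) = 3.302×10⁷ m²/s².
v = 5746 m/s.

v ≈ 5750 m/s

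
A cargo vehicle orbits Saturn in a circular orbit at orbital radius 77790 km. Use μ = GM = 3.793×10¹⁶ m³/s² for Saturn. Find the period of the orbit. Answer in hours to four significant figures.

r = 77790 km = 7.779×10⁷ m.
Kepler's third law: T = 2π√(r³/μ) = 2π√((7.779×10⁷)³ / 3.793×10¹⁶).
r³/μ = 1.241×10⁷ s², so T = 2π × 3.523×10³ = 2.213×10⁴ s.
Converting: 2.213×10⁴ s ÷ 3600 = 6.149 hours.

T ≈ 6.149 hours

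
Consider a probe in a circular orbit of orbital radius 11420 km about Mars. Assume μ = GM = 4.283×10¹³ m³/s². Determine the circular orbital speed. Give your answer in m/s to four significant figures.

r = 11420 km = 1.142×10⁷ m.
For a circular orbit v = √(μ/r) = √(4.283×10¹³ / 1.142×10⁷) = √(3.750×10⁶) = 1937 m/s.

v ≈ 1937 m/s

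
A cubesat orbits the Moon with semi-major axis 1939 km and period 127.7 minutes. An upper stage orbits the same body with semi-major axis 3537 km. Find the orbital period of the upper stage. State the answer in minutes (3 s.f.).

T₂ ≈ 315 minutes

Kepler's third law: T² ∝ a³, so T₂ = T₁ (a₂/a₁)^(3/2).
a₂/a₁ = 1.824, (a₂/a₁)^(3/2) = 2.464.
T₂ = 127.7 × 2.464 = 314.6 minutes.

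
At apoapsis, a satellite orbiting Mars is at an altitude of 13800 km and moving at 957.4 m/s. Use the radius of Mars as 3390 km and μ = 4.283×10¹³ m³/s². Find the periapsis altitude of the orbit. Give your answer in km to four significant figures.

r_a = 3390 + 13800 = 17190 km = 1.719×10⁷ m.
Specific energy ε = v²/2 − μ/r = -2.033×10⁶ J/kg, so a = −μ/(2ε) = 1.053×10⁷ m.
The apsides satisfy r_p + r_a = 2a, so the periapsis radius is 2a − r_a = 3.875×10⁶ m = 3874.7 km.
Periapsis altitude = 3874.7 − 3390 = 484.72 km.

periapsis altitude ≈ 484.7 km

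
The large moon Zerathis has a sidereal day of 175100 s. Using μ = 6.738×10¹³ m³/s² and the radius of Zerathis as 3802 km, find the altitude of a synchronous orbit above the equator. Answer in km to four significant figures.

h_sync ≈ 33600 km

A synchronous orbit has period T, so by Kepler's third law a = (μT²/4π²)^(1/3).
μT²/4π² = 6.738×10¹³ × (1.751×10⁵)² / 39.48 = 5.233×10²² m³.
a = 3.740×10⁷ m = 37404 km.
Altitude h = a − R = 37404 − 3802 = 33602 km.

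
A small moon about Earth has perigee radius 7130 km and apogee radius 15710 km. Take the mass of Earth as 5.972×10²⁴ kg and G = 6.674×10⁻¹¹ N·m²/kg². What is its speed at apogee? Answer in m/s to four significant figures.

v ≈ 3980 m/s

μ = GM = 6.674×10⁻¹¹ × 5.972×10²⁴ = 3.986×10¹⁴ m³/s².
Semi-major axis a = (r_p + r_a)/2 = 11420 km = 1.142×10⁷ m.
Vis-viva: v² = μ(2/r − 1/a) = 3.986×10¹⁴ × (1.273×10⁻⁷ − 8.757×10⁻⁸) = 1.584×10⁷ m²/s².
v = 3980 m/s.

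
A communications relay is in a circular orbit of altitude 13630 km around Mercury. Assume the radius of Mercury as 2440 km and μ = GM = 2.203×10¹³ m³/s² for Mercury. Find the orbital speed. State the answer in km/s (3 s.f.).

r = 2440 + 13630 = 16070 km = 1.6070×10⁷ m.
For a circular orbit v = √(μ/r) = √(2.203×10¹³ / 1.607×10⁷) = √(1.371×10⁶) = 1171 m/s.
That is 1.171 km/s.

v ≈ 1.17 km/s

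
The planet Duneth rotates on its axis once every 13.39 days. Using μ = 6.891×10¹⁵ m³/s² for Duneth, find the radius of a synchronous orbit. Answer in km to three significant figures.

T = 13.39 days = 1.157×10⁶ s.
A synchronous orbit has period T, so by Kepler's third law a = (μT²/4π²)^(1/3).
μT²/4π² = 6.891×10¹⁵ × (1.157×10⁶)² / 39.48 = 2.336×10²⁶ m³.
a = 6.159×10⁸ m = 6.1589×10⁵ km.

r_sync ≈ 6.16×10⁵ km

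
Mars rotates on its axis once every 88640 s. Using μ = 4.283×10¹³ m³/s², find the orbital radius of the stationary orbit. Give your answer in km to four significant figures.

r_sync ≈ 20430 km

A synchronous orbit has period T, so by Kepler's third law a = (μT²/4π²)^(1/3).
μT²/4π² = 4.283×10¹³ × (8.864×10⁴)² / 39.48 = 8.524×10²¹ m³.
a = 2.043×10⁷ m = 20428 km.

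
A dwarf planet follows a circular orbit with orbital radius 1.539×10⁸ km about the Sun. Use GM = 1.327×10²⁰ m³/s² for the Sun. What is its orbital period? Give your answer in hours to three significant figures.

T ≈ 9150 hours

r = 1.539×10⁸ km = 1.539×10¹¹ m.
Kepler's third law: T = 2π√(r³/μ) = 2π√((1.539×10¹¹)³ / 1.327×10²⁰).
r³/μ = 2.747×10¹³ s², so T = 2π × 5.241×10⁶ = 3.293×10⁷ s.
Converting: 3.293×10⁷ s ÷ 3600 = 9147 hours.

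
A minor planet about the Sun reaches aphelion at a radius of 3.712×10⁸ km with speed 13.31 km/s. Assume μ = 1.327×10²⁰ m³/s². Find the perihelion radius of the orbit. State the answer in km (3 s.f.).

perihelion radius ≈ 1.22×10⁸ km

r_a = 3.712×10¹¹ m.
Specific energy ε = v²/2 − μ/r = -2.689×10⁸ J/kg, so a = −μ/(2ε) = 2.467×10¹¹ m.
The apsides satisfy r_p + r_a = 2a, so the perihelion radius is 2a − r_a = 1.223×10¹¹ m = 1.2227×10⁸ km.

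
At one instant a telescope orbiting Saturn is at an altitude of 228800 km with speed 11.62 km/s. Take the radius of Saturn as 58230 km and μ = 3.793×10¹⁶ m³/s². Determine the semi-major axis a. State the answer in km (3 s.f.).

r = 58230 + 228800 = 2.8703×10⁵ km = 2.870×10⁸ m.
Specific orbital energy ε = v²/2 − μ/r = (11620)²/2 − 3.793×10¹⁶/2.870×10⁸ = -6.463×10⁷ J/kg.
Since ε = −μ/(2a), a = −μ/(2ε) = 2.934×10⁸ m = 2.9342×10⁵ km.

a ≈ 2.93×10⁵ km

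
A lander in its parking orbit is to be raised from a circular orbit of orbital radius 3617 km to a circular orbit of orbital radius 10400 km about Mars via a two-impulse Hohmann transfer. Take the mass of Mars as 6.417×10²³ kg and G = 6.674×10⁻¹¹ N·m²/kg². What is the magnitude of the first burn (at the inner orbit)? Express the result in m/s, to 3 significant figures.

Δv ≈ 751 m/s

μ = GM = 6.674×10⁻¹¹ × 6.417×10²³ = 4.283×10¹³ m³/s².
r₁ = 3617 km = 3.617×10⁶ m.
r₂ = 10400 km = 1.040×10⁷ m.
Transfer ellipse a_t = (r₁ + r₂)/2 = 7.008×10⁶ m.
At r₁: circular v_c1 = √(μ/r₁) = 3441 m/s; transfer-periapsis v_p = √[μ(2/r₁ − 1/a_t)] = 4192 m/s.
Δv₁ = v_p − v_c1 = 750.7 m/s.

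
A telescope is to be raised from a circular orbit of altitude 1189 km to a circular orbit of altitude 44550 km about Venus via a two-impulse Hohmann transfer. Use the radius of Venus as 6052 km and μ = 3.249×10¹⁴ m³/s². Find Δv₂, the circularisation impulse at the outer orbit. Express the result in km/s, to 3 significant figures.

r₁ = 6052 + 1189 = 7241.0 km = 7.2410×10⁶ m.
r₂ = 6052 + 44550 = 50602 km = 5.0602×10⁷ m.
Transfer ellipse a_t = (r₁ + r₂)/2 = 2.892×10⁷ m.
At r₁: circular v_c1 = √(μ/r₁) = 6698 m/s; transfer-periapsis v_p = √[μ(2/r₁ − 1/a_t)] = 8860 m/s.
At r₂: circular v_c2 = √(μ/r₂) = 2534 m/s; transfer-apoapsis v_a = √[μ(2/r₂ − 1/a_t)] = 1268 m/s.
Δv₂ = v_c2 − v_a = 1266 m/s.
= 1.266 km/s.

Δv ≈ 1.27 km/s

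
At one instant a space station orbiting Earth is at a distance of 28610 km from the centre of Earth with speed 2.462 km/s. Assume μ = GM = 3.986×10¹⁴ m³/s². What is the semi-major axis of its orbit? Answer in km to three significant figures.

r = 2.861×10⁷ m.
Vis-viva rearranged: 1/a = 2/r − v²/μ = 6.991×10⁻⁸ − 1.521×10⁻⁸ = 5.470×10⁻⁸ m⁻¹.
a = 1.828×10⁷ m = 18282 km.

a ≈ 18300 km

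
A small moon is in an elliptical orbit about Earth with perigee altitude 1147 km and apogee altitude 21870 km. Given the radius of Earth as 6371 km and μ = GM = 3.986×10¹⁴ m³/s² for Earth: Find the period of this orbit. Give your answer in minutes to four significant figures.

T ≈ 396.5 minutes

r_p = 6371 + 1147 = 7518.0 km = 7.5180×10⁶ m.
r_a = 6371 + 21870 = 28241 km = 2.8241×10⁷ m.
Semi-major axis a = (r_p + r_a)/2 = (7518.0 + 28241)/2 = 17880 km = 1.788×10⁷ m.
By Kepler's third law T = 2π√(a³/μ) = 2π × 3.787×10³ = 2.379×10⁴ s.
= 396.5 minutes.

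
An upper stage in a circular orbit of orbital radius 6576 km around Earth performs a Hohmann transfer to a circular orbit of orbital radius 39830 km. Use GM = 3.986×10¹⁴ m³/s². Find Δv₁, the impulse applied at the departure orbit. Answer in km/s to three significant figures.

r₁ = 6576 km = 6.576×10⁶ m.
r₂ = 39830 km = 3.983×10⁷ m.
Transfer ellipse a_t = (r₁ + r₂)/2 = 2.320×10⁷ m.
At r₁: circular v_c1 = √(μ/r₁) = 7786 m/s; transfer-perigee v_p = √[μ(2/r₁ − 1/a_t)] = 10200 m/s.
Δv₁ = v_p − v_c1 = 2415 m/s.
= 2.415 km/s.

Δv ≈ 2.41 km/s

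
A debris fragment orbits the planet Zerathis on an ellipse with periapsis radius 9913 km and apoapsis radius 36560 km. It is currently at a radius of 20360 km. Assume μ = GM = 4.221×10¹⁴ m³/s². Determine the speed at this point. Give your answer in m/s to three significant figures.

Semi-major axis a = (r_p + r_a)/2 = 23236 km = 2.324×10⁷ m.
Vis-viva: v² = μ(2/r − 1/a) = 4.221×10¹⁴ × (9.823×10⁻⁸ − 4.304×10⁻⁸) = 2.330×10⁷ m²/s².
v = 4827 m/s.

v ≈ 4830 m/s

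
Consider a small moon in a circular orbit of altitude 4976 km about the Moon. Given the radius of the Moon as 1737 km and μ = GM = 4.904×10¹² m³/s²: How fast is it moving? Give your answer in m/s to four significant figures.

r = 1737 + 4976 = 6713.0 km = 6.7130×10⁶ m.
For a circular orbit v = √(μ/r) = √(4.904×10¹² / 6.713×10⁶) = √(7.305×10⁵) = 854.7 m/s.

v ≈ 854.7 m/s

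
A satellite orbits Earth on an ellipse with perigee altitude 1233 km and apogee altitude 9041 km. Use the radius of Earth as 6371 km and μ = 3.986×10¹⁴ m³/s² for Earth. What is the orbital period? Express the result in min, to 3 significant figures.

r_p = 6371 + 1233 = 7604.0 km = 7.6040×10⁶ m.
r_a = 6371 + 9041 = 15412 km = 1.5412×10⁷ m.
Semi-major axis a = (r_p + r_a)/2 = (7604.0 + 15412)/2 = 11508 km = 1.151×10⁷ m.
By Kepler's third law T = 2π√(a³/μ) = 2π × 1.955×10³ = 1.229×10⁴ s.
= 204.8 min.

T ≈ 205 min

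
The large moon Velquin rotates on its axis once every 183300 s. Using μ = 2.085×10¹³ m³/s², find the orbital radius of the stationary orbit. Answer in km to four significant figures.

A synchronous orbit has period T, so by Kepler's third law a = (μT²/4π²)^(1/3).
μT²/4π² = 2.085×10¹³ × (1.833×10⁵)² / 39.48 = 1.774×10²² m³.
a = 2.608×10⁷ m = 26083 km.

r_sync ≈ 26080 km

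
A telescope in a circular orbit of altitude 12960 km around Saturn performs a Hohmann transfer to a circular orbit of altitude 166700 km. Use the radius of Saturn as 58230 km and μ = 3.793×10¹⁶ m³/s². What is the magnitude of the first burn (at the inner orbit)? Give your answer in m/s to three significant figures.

Δv ≈ 5370 m/s

r₁ = 58230 + 12960 = 71190 km = 7.1190×10⁷ m.
r₂ = 58230 + 166700 = 224930 km = 2.2493×10⁸ m.
Transfer ellipse a_t = (r₁ + r₂)/2 = 1.481×10⁸ m.
At r₁: circular v_c1 = √(μ/r₁) = 23080 m/s; transfer-perikrone v_p = √[μ(2/r₁ − 1/a_t)] = 28450 m/s.
Δv₁ = v_p − v_c1 = 5368 m/s.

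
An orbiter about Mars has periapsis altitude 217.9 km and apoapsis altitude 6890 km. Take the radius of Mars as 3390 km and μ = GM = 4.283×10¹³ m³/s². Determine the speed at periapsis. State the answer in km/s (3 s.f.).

r_p = 3390 + 217.9 = 3607.9 km = 3.6079×10⁶ m.
r_a = 3390 + 6890 = 10280 km = 1.0280×10⁷ m.
Semi-major axis a = (r_p + r_a)/2 = 6943.9 km = 6.944×10⁶ m.
Vis-viva: v² = μ(2/r − 1/a) = 4.283×10¹³ × (5.543×10⁻⁷ − 1.440×10⁻⁷) = 1.757×10⁷ m²/s².
v = 4192 m/s = 4.192 km/s.

v ≈ 4.19 km/s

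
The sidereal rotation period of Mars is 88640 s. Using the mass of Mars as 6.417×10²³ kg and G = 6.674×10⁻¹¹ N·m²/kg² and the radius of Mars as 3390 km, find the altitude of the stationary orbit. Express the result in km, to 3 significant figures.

h_sync ≈ 17000 km

μ = GM = 6.674×10⁻¹¹ × 6.417×10²³ = 4.283×10¹³ m³/s².
A synchronous orbit has period T, so by Kepler's third law a = (μT²/4π²)^(1/3).
μT²/4π² = 4.283×10¹³ × (8.864×10⁴)² / 39.48 = 8.524×10²¹ m³.
a = 2.043×10⁷ m = 20427 km.
Altitude h = a − R = 20427 − 3390 = 17037 km.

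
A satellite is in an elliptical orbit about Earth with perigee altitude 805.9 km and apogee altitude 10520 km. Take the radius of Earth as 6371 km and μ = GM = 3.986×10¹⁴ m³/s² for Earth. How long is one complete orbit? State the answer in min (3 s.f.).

T ≈ 219 min

r_p = 6371 + 805.9 = 7176.9 km = 7.1769×10⁶ m.
r_a = 6371 + 10520 = 16891 km = 1.6891×10⁷ m.
Semi-major axis a = (r_p + r_a)/2 = (7176.9 + 16891)/2 = 12034 km = 1.203×10⁷ m.
By Kepler's third law T = 2π√(a³/μ) = 2π × 2.091×10³ = 1.314×10⁴ s.
= 219.0 min.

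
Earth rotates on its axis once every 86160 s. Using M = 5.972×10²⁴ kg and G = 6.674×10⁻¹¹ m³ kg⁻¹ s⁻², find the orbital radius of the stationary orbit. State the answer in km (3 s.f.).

μ = GM = 6.674×10⁻¹¹ × 5.972×10²⁴ = 3.986×10¹⁴ m³/s².
A synchronous orbit has period T, so by Kepler's third law a = (μT²/4π²)^(1/3).
μT²/4π² = 3.986×10¹⁴ × (8.616×10⁴)² / 39.48 = 7.495×10²² m³.
a = 4.216×10⁷ m = 42162 km.

r_sync ≈ 42200 km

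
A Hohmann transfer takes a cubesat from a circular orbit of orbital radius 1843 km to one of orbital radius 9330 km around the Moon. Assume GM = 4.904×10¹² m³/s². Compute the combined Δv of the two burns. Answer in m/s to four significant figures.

r₁ = 1843 km = 1.843×10⁶ m.
r₂ = 9330 km = 9.330×10⁶ m.
Transfer ellipse a_t = (r₁ + r₂)/2 = 5.586×10⁶ m.
At r₁: circular v_c1 = √(μ/r₁) = 1631 m/s; transfer-perilune v_p = √[μ(2/r₁ − 1/a_t)] = 2108 m/s.
Δv₁ = v_p − v_c1 = 476.8 m/s.
At r₂: circular v_c2 = √(μ/r₂) = 725.0 m/s; transfer-apolune v_a = √[μ(2/r₂ − 1/a_t)] = 416.4 m/s.
Δv₂ = v_c2 − v_a = 308.6 m/s.
Total Δv = Δv₁ + Δv₂ = 785.4 m/s.

Δv_total ≈ 785.4 m/s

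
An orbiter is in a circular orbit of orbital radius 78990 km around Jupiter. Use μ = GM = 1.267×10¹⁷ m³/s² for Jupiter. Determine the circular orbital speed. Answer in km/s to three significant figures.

v ≈ 40.0 km/s

r = 78990 km = 7.899×10⁷ m.
For a circular orbit v = √(μ/r) = √(1.267×10¹⁷ / 7.899×10⁷) = √(1.604×10⁹) = 40050 m/s.
That is 40.05 km/s.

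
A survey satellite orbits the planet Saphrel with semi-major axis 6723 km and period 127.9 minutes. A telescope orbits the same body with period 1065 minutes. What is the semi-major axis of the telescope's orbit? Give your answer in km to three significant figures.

a₂ ≈ 27600 km

Kepler's third law: a³ ∝ T², so a₂ = a₁ (T₂/T₁)^(2/3).
T₂/T₁ = 8.327, (T₂/T₁)^(2/3) = 4.108.
a₂ = 6723 × 4.108 = 27620 km.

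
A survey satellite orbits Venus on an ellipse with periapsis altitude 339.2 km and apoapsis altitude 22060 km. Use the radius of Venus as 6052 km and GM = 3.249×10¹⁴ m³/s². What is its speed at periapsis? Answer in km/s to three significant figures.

v ≈ 9.10 km/s

r_p = 6052 + 339.2 = 6391.2 km = 6.3912×10⁶ m.
r_a = 6052 + 22060 = 28112 km = 2.8112×10⁷ m.
Semi-major axis a = (r_p + r_a)/2 = 17252 km = 1.725×10⁷ m.
Vis-viva: v² = μ(2/r − 1/a) = 3.249×10¹⁴ × (3.129×10⁻⁷ − 5.797×10⁻⁸) = 8.284×10⁷ m²/s².
v = 9102 m/s = 9.102 km/s.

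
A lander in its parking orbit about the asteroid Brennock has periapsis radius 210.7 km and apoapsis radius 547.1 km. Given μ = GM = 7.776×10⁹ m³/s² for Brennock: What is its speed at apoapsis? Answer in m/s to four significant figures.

Semi-major axis a = (r_p + r_a)/2 = 378.90 km = 3.789×10⁵ m.
Vis-viva: v² = μ(2/r − 1/a) = 7.776×10⁹ × (3.656×10⁻⁶ − 2.639×10⁻⁶) = 7.904×10³ m²/s².
v = 88.90 m/s.

v ≈ 88.90 m/s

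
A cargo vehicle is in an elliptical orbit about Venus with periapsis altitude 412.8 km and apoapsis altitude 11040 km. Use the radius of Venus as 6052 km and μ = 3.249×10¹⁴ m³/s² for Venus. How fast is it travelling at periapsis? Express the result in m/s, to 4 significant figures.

v ≈ 8540 m/s

r_p = 6052 + 412.8 = 6464.8 km = 6.4648×10⁶ m.
r_a = 6052 + 11040 = 17092 km = 1.7092×10⁷ m.
Semi-major axis a = (r_p + r_a)/2 = 11778 km = 1.178×10⁷ m.
Vis-viva: v² = μ(2/r − 1/a) = 3.249×10¹⁴ × (3.094×10⁻⁷ − 8.490×10⁻⁸) = 7.293×10⁷ m²/s².
v = 8540 m/s.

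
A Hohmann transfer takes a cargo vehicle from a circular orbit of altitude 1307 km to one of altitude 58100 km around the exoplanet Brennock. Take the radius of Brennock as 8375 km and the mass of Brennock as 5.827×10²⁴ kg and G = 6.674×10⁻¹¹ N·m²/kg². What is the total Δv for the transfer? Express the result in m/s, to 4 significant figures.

Δv_total ≈ 3235 m/s

μ = GM = 6.674×10⁻¹¹ × 5.827×10²⁴ = 3.889×10¹⁴ m³/s².
r₁ = 8375 + 1307 = 9682.0 km = 9.6820×10⁶ m.
r₂ = 8375 + 58100 = 66475 km = 6.6475×10⁷ m.
Transfer ellipse a_t = (r₁ + r₂)/2 = 3.808×10⁷ m.
At r₁: circular v_c1 = √(μ/r₁) = 6338 m/s; transfer-periapsis v_p = √[μ(2/r₁ − 1/a_t)] = 8374 m/s.
Δv₁ = v_p − v_c1 = 2036 m/s.
At r₂: circular v_c2 = √(μ/r₂) = 2419 m/s; transfer-apoapsis v_a = √[μ(2/r₂ − 1/a_t)] = 1220 m/s.
Δv₂ = v_c2 − v_a = 1199 m/s.
Total Δv = Δv₁ + Δv₂ = 3235 m/s.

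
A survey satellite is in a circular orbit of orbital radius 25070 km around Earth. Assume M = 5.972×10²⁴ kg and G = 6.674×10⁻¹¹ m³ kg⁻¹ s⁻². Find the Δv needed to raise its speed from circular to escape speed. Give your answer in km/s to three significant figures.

μ = GM = 6.674×10⁻¹¹ × 5.972×10²⁴ = 3.986×10¹⁴ m³/s².
r = 25070 km = 2.507×10⁷ m.
Circular speed v_c = √(μ/r) = 3987 m/s.
Escape speed v_esc = √(2μ/r) = √2 × v_c = 5639 m/s.
Δv = v_esc − v_c = 1652 m/s = 1.652 km/s.

Δv ≈ 1.65 km/s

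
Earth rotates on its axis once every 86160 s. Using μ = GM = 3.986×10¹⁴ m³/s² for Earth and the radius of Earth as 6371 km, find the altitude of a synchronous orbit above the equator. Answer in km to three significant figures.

h_sync ≈ 35800 km

A synchronous orbit has period T, so by Kepler's third law a = (μT²/4π²)^(1/3).
μT²/4π² = 3.986×10¹⁴ × (8.616×10⁴)² / 39.48 = 7.495×10²² m³.
a = 4.216×10⁷ m = 42163 km.
Altitude h = a − R = 42163 − 6371 = 35792 km.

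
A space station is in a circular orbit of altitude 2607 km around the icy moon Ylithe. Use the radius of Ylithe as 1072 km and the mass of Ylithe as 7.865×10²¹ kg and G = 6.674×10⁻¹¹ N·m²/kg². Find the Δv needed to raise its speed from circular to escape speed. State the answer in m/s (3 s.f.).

Δv ≈ 156 m/s

μ = GM = 6.674×10⁻¹¹ × 7.865×10²¹ = 5.249×10¹¹ m³/s².
r = 1072 + 2607 = 3679.0 km = 3.6790×10⁶ m.
Circular speed v_c = √(μ/r) = 377.7 m/s.
Escape speed v_esc = √(2μ/r) = √2 × v_c = 534.2 m/s.
Δv = v_esc − v_c = 156.5 m/s.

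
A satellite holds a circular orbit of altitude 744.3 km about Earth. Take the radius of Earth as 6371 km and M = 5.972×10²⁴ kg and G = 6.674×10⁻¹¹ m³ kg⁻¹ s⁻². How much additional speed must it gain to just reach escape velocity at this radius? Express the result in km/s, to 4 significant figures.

μ = GM = 6.674×10⁻¹¹ × 5.972×10²⁴ = 3.986×10¹⁴ m³/s².
r = 6371 + 744.3 = 7115.3 km = 7.1153×10⁶ m.
Circular speed v_c = √(μ/r) = 7484 m/s.
Escape speed v_esc = √(2μ/r) = √2 × v_c = 10580 m/s.
Δv = v_esc − v_c = 3100 m/s = 3.100 km/s.

Δv ≈ 3.100 km/s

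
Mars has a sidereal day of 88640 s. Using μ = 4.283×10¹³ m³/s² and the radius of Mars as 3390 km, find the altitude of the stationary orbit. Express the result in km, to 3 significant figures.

A synchronous orbit has period T, so by Kepler's third law a = (μT²/4π²)^(1/3).
μT²/4π² = 4.283×10¹³ × (8.864×10⁴)² / 39.48 = 8.524×10²¹ m³.
a = 2.043×10⁷ m = 20428 km.
Altitude h = a − R = 20428 − 3390 = 17038 km.

h_sync ≈ 17000 km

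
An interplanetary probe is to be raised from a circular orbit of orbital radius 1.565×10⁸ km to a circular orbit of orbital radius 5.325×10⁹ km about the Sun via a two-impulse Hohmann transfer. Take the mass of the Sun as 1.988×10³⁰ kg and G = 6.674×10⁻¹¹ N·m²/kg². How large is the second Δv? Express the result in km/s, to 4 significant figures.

μ = GM = 6.674×10⁻¹¹ × 1.988×10³⁰ = 1.327×10²⁰ m³/s².
r₁ = 1.565×10⁸ km = 1.565×10¹¹ m.
r₂ = 5.325×10⁹ km = 5.325×10¹² m.
Transfer ellipse a_t = (r₁ + r₂)/2 = 2.741×10¹² m.
At r₁: circular v_c1 = √(μ/r₁) = 29120 m/s; transfer-perihelion v_p = √[μ(2/r₁ − 1/a_t)] = 40590 m/s.
At r₂: circular v_c2 = √(μ/r₂) = 4992 m/s; transfer-aphelion v_a = √[μ(2/r₂ − 1/a_t)] = 1193 m/s.
Δv₂ = v_c2 − v_a = 3799 m/s.
= 3.799 km/s.

Δv ≈ 3.799 km/s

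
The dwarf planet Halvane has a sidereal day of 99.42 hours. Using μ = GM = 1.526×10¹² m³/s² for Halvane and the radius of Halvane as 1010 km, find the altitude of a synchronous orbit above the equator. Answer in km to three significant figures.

T = 99.42 hours = 3.579×10⁵ s.
A synchronous orbit has period T, so by Kepler's third law a = (μT²/4π²)^(1/3).
μT²/4π² = 1.526×10¹² × (3.579×10⁵)² / 39.48 = 4.952×10²¹ m³.
a = 1.704×10⁷ m = 17044 km.
Altitude h = a − R = 17044 − 1010 = 16034 km.

h_sync ≈ 16000 km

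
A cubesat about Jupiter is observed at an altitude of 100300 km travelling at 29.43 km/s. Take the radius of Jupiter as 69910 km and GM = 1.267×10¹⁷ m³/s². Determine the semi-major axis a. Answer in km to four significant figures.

a ≈ 2.035×10⁵ km

r = 69910 + 100300 = 1.7021×10⁵ km = 1.702×10⁸ m.
Specific orbital energy ε = v²/2 − μ/r = (29430)²/2 − 1.267×10¹⁷/1.702×10⁸ = -3.113×10⁸ J/kg.
Since ε = −μ/(2a), a = −μ/(2ε) = 2.035×10⁸ m = 2.0349×10⁵ km.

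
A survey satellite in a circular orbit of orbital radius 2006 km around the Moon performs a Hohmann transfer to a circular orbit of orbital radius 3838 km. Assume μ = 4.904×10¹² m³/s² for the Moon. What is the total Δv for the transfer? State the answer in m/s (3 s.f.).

r₁ = 2006 km = 2.006×10⁶ m.
r₂ = 3838 km = 3.838×10⁶ m.
Transfer ellipse a_t = (r₁ + r₂)/2 = 2.922×10⁶ m.
At r₁: circular v_c1 = √(μ/r₁) = 1564 m/s; transfer-perilune v_p = √[μ(2/r₁ − 1/a_t)] = 1792 m/s.
Δv₁ = v_p − v_c1 = 228.4 m/s.
At r₂: circular v_c2 = √(μ/r₂) = 1130 m/s; transfer-apolune v_a = √[μ(2/r₂ − 1/a_t)] = 936.6 m/s.
Δv₂ = v_c2 − v_a = 193.8 m/s.
Total Δv = Δv₁ + Δv₂ = 422.2 m/s.

Δv_total ≈ 422 m/s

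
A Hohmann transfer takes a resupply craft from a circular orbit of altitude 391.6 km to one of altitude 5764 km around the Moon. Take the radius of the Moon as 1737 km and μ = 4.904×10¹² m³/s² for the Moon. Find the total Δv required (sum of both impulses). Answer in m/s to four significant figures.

r₁ = 1737 + 391.6 = 2128.6 km = 2.1286×10⁶ m.
r₂ = 1737 + 5764 = 7501.0 km = 7.5010×10⁶ m.
Transfer ellipse a_t = (r₁ + r₂)/2 = 4.815×10⁶ m.
At r₁: circular v_c1 = √(μ/r₁) = 1518 m/s; transfer-perilune v_p = √[μ(2/r₁ − 1/a_t)] = 1895 m/s.
Δv₁ = v_p − v_c1 = 376.7 m/s.
At r₂: circular v_c2 = √(μ/r₂) = 808.6 m/s; transfer-apolune v_a = √[μ(2/r₂ − 1/a_t)] = 537.6 m/s.
Δv₂ = v_c2 − v_a = 270.9 m/s.
Total Δv = Δv₁ + Δv₂ = 647.6 m/s.

Δv_total ≈ 647.6 m/s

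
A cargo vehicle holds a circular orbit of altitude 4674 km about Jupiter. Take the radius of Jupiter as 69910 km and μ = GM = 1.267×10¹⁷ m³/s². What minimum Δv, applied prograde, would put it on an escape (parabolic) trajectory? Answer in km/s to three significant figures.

Δv ≈ 17.1 km/s

r = 69910 + 4674 = 74584 km = 7.4584×10⁷ m.
Circular speed v_c = √(μ/r) = 41220 m/s.
Escape speed v_esc = √(2μ/r) = √2 × v_c = 58290 m/s.
Δv = v_esc − v_c = 17070 m/s = 17.07 km/s.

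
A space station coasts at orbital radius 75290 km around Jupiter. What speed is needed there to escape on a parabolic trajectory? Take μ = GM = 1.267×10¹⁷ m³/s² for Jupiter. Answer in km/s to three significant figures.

v_esc ≈ 58.0 km/s

r = 75290 km = 7.529×10⁷ m.
Escape speed v_esc = √(2μ/r) = √(2 × 1.267×10¹⁷ / 7.529×10⁷) = √(3.366×10⁹) = 58010 m/s.
= 58.01 km/s.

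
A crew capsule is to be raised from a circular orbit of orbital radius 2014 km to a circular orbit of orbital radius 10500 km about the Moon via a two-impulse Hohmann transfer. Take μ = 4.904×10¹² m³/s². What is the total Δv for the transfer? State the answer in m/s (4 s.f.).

r₁ = 2014 km = 2.014×10⁶ m.
r₂ = 10500 km = 1.050×10⁷ m.
Transfer ellipse a_t = (r₁ + r₂)/2 = 6.257×10⁶ m.
At r₁: circular v_c1 = √(μ/r₁) = 1560 m/s; transfer-perilune v_p = √[μ(2/r₁ − 1/a_t)] = 2021 m/s.
Δv₁ = v_p − v_c1 = 461.0 m/s.
At r₂: circular v_c2 = √(μ/r₂) = 683.4 m/s; transfer-apolune v_a = √[μ(2/r₂ − 1/a_t)] = 387.7 m/s.
Δv₂ = v_c2 − v_a = 295.7 m/s.
Total Δv = Δv₁ + Δv₂ = 756.7 m/s.

Δv_total ≈ 756.7 m/s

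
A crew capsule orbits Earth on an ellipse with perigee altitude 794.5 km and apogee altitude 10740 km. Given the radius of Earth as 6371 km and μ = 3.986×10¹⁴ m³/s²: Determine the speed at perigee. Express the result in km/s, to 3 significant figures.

r_p = 6371 + 794.5 = 7165.5 km = 7.1655×10⁶ m.
r_a = 6371 + 10740 = 17111 km = 1.7111×10⁷ m.
Semi-major axis a = (r_p + r_a)/2 = 12138 km = 1.214×10⁷ m.
Vis-viva: v² = μ(2/r − 1/a) = 3.986×10¹⁴ × (2.791×10⁻⁷ − 8.238×10⁻⁸) = 7.842×10⁷ m²/s².
v = 8855 m/s = 8.855 km/s.

v ≈ 8.86 km/s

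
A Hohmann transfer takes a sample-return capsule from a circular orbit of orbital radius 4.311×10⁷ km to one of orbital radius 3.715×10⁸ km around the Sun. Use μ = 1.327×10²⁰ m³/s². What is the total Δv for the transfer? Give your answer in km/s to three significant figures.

r₁ = 4.311×10⁷ km = 4.311×10¹⁰ m.
r₂ = 3.715×10⁸ km = 3.715×10¹¹ m.
Transfer ellipse a_t = (r₁ + r₂)/2 = 2.073×10¹¹ m.
At r₁: circular v_c1 = √(μ/r₁) = 55480 m/s; transfer-perihelion v_p = √[μ(2/r₁ − 1/a_t)] = 74270 m/s.
Δv₁ = v_p − v_c1 = 18790 m/s.
At r₂: circular v_c2 = √(μ/r₂) = 18900 m/s; transfer-aphelion v_a = √[μ(2/r₂ − 1/a_t)] = 8619 m/s.
Δv₂ = v_c2 − v_a = 10280 m/s.
Total Δv = Δv₁ + Δv₂ = 29070 m/s = 29.07 km/s.

Δv_total ≈ 29.1 km/s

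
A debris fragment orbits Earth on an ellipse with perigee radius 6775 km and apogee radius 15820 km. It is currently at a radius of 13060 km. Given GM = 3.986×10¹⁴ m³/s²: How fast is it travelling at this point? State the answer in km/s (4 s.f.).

Semi-major axis a = (r_p + r_a)/2 = 11298 km = 1.130×10⁷ m.
Vis-viva: v² = μ(2/r − 1/a) = 3.986×10¹⁴ × (1.531×10⁻⁷ − 8.852×10⁻⁸) = 2.576×10⁷ m²/s².
v = 5075 m/s = 5.075 km/s.

v ≈ 5.075 km/s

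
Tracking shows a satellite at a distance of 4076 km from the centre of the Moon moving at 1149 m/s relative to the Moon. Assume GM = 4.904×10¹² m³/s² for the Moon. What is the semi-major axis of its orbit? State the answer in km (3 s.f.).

r = 4.076×10⁶ m.
Vis-viva rearranged: 1/a = 2/r − v²/μ = 4.907×10⁻⁷ − 2.692×10⁻⁷ = 2.215×10⁻⁷ m⁻¹.
a = 4.515×10⁶ m = 4515.3 km.

a ≈ 4520 km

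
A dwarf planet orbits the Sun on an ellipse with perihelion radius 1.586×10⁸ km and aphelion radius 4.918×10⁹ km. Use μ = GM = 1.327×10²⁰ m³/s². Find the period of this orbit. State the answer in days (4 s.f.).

T ≈ 25530 days

Semi-major axis a = (r_p + r_a)/2 = (1.5860×10⁸ + 4.9180×10⁹)/2 = 2.5383×10⁹ km = 2.538×10¹² m.
By Kepler's third law T = 2π√(a³/μ) = 2π × 3.511×10⁸ = 2.206×10⁹ s.
= 25530 days.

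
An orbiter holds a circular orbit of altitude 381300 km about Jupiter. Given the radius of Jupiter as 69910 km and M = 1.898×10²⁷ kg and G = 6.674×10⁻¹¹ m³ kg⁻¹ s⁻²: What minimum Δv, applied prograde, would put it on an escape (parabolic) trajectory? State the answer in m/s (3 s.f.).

Δv ≈ 6940 m/s

μ = GM = 6.674×10⁻¹¹ × 1.898×10²⁷ = 1.267×10¹⁷ m³/s².
r = 69910 + 381300 = 451210 km = 4.5121×10⁸ m.
Circular speed v_c = √(μ/r) = 16760 m/s.
Escape speed v_esc = √(2μ/r) = √2 × v_c = 23700 m/s.
Δv = v_esc − v_c = 6940 m/s.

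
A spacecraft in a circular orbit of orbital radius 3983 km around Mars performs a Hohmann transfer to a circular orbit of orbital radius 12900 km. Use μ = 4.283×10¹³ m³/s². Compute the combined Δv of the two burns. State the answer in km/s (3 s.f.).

r₁ = 3983 km = 3.983×10⁶ m.
r₂ = 12900 km = 1.290×10⁷ m.
Transfer ellipse a_t = (r₁ + r₂)/2 = 8.442×10⁶ m.
At r₁: circular v_c1 = √(μ/r₁) = 3279 m/s; transfer-periapsis v_p = √[μ(2/r₁ − 1/a_t)] = 4054 m/s.
Δv₁ = v_p − v_c1 = 774.5 m/s.
At r₂: circular v_c2 = √(μ/r₂) = 1822 m/s; transfer-apoapsis v_a = √[μ(2/r₂ − 1/a_t)] = 1252 m/s.
Δv₂ = v_c2 − v_a = 570.5 m/s.
Total Δv = Δv₁ + Δv₂ = 1345 m/s = 1.345 km/s.

Δv_total ≈ 1.35 km/s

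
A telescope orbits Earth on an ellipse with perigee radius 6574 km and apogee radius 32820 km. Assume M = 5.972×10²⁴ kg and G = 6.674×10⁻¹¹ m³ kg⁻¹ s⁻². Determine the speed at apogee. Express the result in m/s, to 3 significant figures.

μ = GM = 6.674×10⁻¹¹ × 5.972×10²⁴ = 3.986×10¹⁴ m³/s².
Semi-major axis a = (r_p + r_a)/2 = 19697 km = 1.970×10⁷ m.
Vis-viva: v² = μ(2/r − 1/a) = 3.986×10¹⁴ × (6.094×10⁻⁸ − 5.077×10⁻⁸) = 4.053×10⁶ m²/s².
v = 2013 m/s.

v ≈ 2010 m/s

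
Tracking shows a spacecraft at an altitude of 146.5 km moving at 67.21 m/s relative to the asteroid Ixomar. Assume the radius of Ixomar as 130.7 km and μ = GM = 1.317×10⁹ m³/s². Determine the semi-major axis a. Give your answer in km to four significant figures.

a ≈ 264.2 km

r = 130.7 + 146.5 = 277.20 km = 2.772×10⁵ m.
Specific orbital energy ε = v²/2 − μ/r = (67.21)²/2 − 1.317×10⁹/2.772×10⁵ = -2.492×10³ J/kg.
Since ε = −μ/(2a), a = −μ/(2ε) = 2.642×10⁵ m = 264.19 km.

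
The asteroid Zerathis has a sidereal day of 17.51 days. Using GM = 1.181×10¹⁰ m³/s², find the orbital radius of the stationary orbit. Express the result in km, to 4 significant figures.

r_sync ≈ 8814 km

T = 17.51 days = 1.513×10⁶ s.
A synchronous orbit has period T, so by Kepler's third law a = (μT²/4π²)^(1/3).
μT²/4π² = 1.181×10¹⁰ × (1.513×10⁶)² / 39.48 = 6.847×10²⁰ m³.
a = 8.814×10⁶ m = 8813.8 km.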